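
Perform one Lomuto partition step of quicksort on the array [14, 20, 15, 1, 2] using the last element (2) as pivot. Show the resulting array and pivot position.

Lomuto partition with pivot = 2:

Initial array: [14, 20, 15, 1, 2]

arr[0]=14 > 2: no swap
arr[1]=20 > 2: no swap
arr[2]=15 > 2: no swap
arr[3]=1 <= 2: swap with position 0, array becomes [1, 20, 15, 14, 2]

Place pivot at position 1: [1, 2, 15, 14, 20]
Pivot position: 1

After partitioning with pivot 2, the array becomes [1, 2, 15, 14, 20]. The pivot is placed at index 1. All elements to the left of the pivot are <= 2, and all elements to the right are > 2.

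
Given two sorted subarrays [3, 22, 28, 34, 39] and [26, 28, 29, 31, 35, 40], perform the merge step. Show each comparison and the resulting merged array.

Merging process:

Compare 3 vs 26: take 3 from left. Merged: [3]
Compare 22 vs 26: take 22 from left. Merged: [3, 22]
Compare 28 vs 26: take 26 from right. Merged: [3, 22, 26]
Compare 28 vs 28: take 28 from left. Merged: [3, 22, 26, 28]
Compare 34 vs 28: take 28 from right. Merged: [3, 22, 26, 28, 28]
Compare 34 vs 29: take 29 from right. Merged: [3, 22, 26, 28, 28, 29]
Compare 34 vs 31: take 31 from right. Merged: [3, 22, 26, 28, 28, 29, 31]
Compare 34 vs 35: take 34 from left. Merged: [3, 22, 26, 28, 28, 29, 31, 34]
Compare 39 vs 35: take 35 from right. Merged: [3, 22, 26, 28, 28, 29, 31, 34, 35]
Compare 39 vs 40: take 39 from left. Merged: [3, 22, 26, 28, 28, 29, 31, 34, 35, 39]
Append remaining from right: [40]. Merged: [3, 22, 26, 28, 28, 29, 31, 34, 35, 39, 40]

Final merged array: [3, 22, 26, 28, 28, 29, 31, 34, 35, 39, 40]
Total comparisons: 10

The merged array is [3, 22, 26, 28, 28, 29, 31, 34, 35, 39, 40], requiring 10 comparisons. The merge step runs in O(n) time where n is the total number of elements.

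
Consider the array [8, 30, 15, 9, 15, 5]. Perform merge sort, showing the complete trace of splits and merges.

Merge sort trace:

Split: [8, 30, 15, 9, 15, 5] -> [8, 30, 15] and [9, 15, 5]
  Split: [8, 30, 15] -> [8] and [30, 15]
    Split: [30, 15] -> [30] and [15]
    Merge: [30] + [15] -> [15, 30]
  Merge: [8] + [15, 30] -> [8, 15, 30]
  Split: [9, 15, 5] -> [9] and [15, 5]
    Split: [15, 5] -> [15] and [5]
    Merge: [15] + [5] -> [5, 15]
  Merge: [9] + [5, 15] -> [5, 9, 15]
Merge: [8, 15, 30] + [5, 9, 15] -> [5, 8, 9, 15, 15, 30]

Final sorted array: [5, 8, 9, 15, 15, 30]

The merge sort proceeds by recursively splitting the array and merging sorted halves.
After all merges, the sorted array is [5, 8, 9, 15, 15, 30].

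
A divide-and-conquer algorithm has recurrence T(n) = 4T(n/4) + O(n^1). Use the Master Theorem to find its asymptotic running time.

Master Theorem for T(n) = 4T(n/4) + O(n^1):

a = 4, b = 4, c = 1
log_b(a) = log_4(4) = 1.0000

Case 2: c = 1 = log_4(4) = 1.0000
T(n) = O(n^1 log n) = O(n log n)

For T(n) = 4T(n/4) + O(n^1): log_4(4) = 1.0000. This is Case 2 of the Master Theorem (c = log_b(a), equal work at all levels), giving O(n log n).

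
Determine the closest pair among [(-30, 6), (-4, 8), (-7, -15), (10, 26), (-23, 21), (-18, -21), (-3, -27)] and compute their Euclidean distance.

Computing all pairwise distances among 7 points:

d((-30, 6), (-4, 8)) = 26.0768
d((-30, 6), (-7, -15)) = 31.1448
d((-30, 6), (10, 26)) = 44.7214
d((-30, 6), (-23, 21)) = 16.5529
d((-30, 6), (-18, -21)) = 29.5466
d((-30, 6), (-3, -27)) = 42.638
d((-4, 8), (-7, -15)) = 23.1948
d((-4, 8), (10, 26)) = 22.8035
d((-4, 8), (-23, 21)) = 23.0217
d((-4, 8), (-18, -21)) = 32.2025
d((-4, 8), (-3, -27)) = 35.0143
d((-7, -15), (10, 26)) = 44.3847
d((-7, -15), (-23, 21)) = 39.3954
d((-7, -15), (-18, -21)) = 12.53 <-- minimum
d((-7, -15), (-3, -27)) = 12.6491
d((10, 26), (-23, 21)) = 33.3766
d((10, 26), (-18, -21)) = 54.7083
d((10, 26), (-3, -27)) = 54.5711
d((-23, 21), (-18, -21)) = 42.2966
d((-23, 21), (-3, -27)) = 52.0
d((-18, -21), (-3, -27)) = 16.1555

Closest pair: (-7, -15) and (-18, -21) with distance 12.53

The closest pair is (-7, -15) and (-18, -21) with Euclidean distance 12.53. For 7 points, brute-force pairwise comparison is shown above. For large n, the divide-and-conquer algorithm (sort by x, recurse on halves, check the dividing strip) achieves O(n log n).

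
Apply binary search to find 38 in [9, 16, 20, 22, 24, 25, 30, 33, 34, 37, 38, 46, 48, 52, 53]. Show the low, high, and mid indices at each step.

Binary search for 38 in [9, 16, 20, 22, 24, 25, 30, 33, 34, 37, 38, 46, 48, 52, 53]:

lo=0, hi=14, mid=7, arr[mid]=33 -> 33 < 38, search right half
lo=8, hi=14, mid=11, arr[mid]=46 -> 46 > 38, search left half
lo=8, hi=10, mid=9, arr[mid]=37 -> 37 < 38, search right half
lo=10, hi=10, mid=10, arr[mid]=38 -> Found target at index 10!

Binary search finds 38 at index 10 after 4 comparisons. The search repeatedly halves the search space by comparing with the middle element.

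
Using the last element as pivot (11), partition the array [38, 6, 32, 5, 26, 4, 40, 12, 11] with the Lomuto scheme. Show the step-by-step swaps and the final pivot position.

Lomuto partition with pivot = 11:

Initial array: [38, 6, 32, 5, 26, 4, 40, 12, 11]

arr[0]=38 > 11: no swap
arr[1]=6 <= 11: swap with position 0, array becomes [6, 38, 32, 5, 26, 4, 40, 12, 11]
arr[2]=32 > 11: no swap
arr[3]=5 <= 11: swap with position 1, array becomes [6, 5, 32, 38, 26, 4, 40, 12, 11]
arr[4]=26 > 11: no swap
arr[5]=4 <= 11: swap with position 2, array becomes [6, 5, 4, 38, 26, 32, 40, 12, 11]
arr[6]=40 > 11: no swap
arr[7]=12 > 11: no swap

Place pivot at position 3: [6, 5, 4, 11, 26, 32, 40, 12, 38]
Pivot position: 3

After partitioning with pivot 11, the array becomes [6, 5, 4, 11, 26, 32, 40, 12, 38]. The pivot is placed at index 3. All elements to the left of the pivot are <= 11, and all elements to the right are > 11.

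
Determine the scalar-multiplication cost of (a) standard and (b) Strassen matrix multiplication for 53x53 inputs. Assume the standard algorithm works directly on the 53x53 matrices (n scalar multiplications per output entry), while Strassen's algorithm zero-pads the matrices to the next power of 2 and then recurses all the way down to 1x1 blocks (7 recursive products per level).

Matrix multiplication for 53x53 matrices:

Strassen's algorithm requires power-of-2 dimensions. Pad 53x53 to 64x64 (next power of 2).

Standard algorithm: 53^3 = 148877 multiplications
Strassen's algorithm: 7^(log2(64)) = 7^6 = 117649 multiplications
Savings: 148877 - 117649 = 31228 multiplications

Standard: 148877 multiplications (53^3). Strassen: 117649 multiplications (7^6, after padding to 64x64). Strassen reduces 8 recursive multiplications to 7 at each level.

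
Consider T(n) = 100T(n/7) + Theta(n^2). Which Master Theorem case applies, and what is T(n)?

Master Theorem for T(n) = 100T(n/7) + O(n^2):

a = 100, b = 7, c = 2
log_b(a) = log_7(100) = 2.3666

Case 1: c = 2 < log_7(100) = 2.3666
T(n) = O(n^(log_7 100))

For T(n) = 100T(n/7) + O(n^2): log_7(100) = 2.3666. This is Case 1 of the Master Theorem (c < log_b(a), work dominated by leaves), giving O(n^(log_7 100)).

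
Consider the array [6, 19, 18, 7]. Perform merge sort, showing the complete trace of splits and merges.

Merge sort trace:

Split: [6, 19, 18, 7] -> [6, 19] and [18, 7]
  Split: [6, 19] -> [6] and [19]
  Merge: [6] + [19] -> [6, 19]
  Split: [18, 7] -> [18] and [7]
  Merge: [18] + [7] -> [7, 18]
Merge: [6, 19] + [7, 18] -> [6, 7, 18, 19]

Final sorted array: [6, 7, 18, 19]

The merge sort proceeds by recursively splitting the array and merging sorted halves.
After all merges, the sorted array is [6, 7, 18, 19].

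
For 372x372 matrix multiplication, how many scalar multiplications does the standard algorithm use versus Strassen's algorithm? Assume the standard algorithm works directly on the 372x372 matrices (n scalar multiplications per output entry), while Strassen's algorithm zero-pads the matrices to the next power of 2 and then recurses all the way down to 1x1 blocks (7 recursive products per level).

Matrix multiplication for 372x372 matrices:

Strassen's algorithm requires power-of-2 dimensions. Pad 372x372 to 512x512 (next power of 2).

Standard algorithm: 372^3 = 51478848 multiplications
Strassen's algorithm: 7^(log2(512)) = 7^9 = 40353607 multiplications
Savings: 51478848 - 40353607 = 11125241 multiplications

Standard: 51478848 multiplications (372^3). Strassen: 40353607 multiplications (7^9, after padding to 512x512). Strassen reduces 8 recursive multiplications to 7 at each level.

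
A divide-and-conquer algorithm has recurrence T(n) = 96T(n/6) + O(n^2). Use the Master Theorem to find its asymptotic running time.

Master Theorem for T(n) = 96T(n/6) + O(n^2):

a = 96, b = 6, c = 2
log_b(a) = log_6(96) = 2.5474

Case 1: c = 2 < log_6(96) = 2.5474
T(n) = O(n^(log_6 96))

For T(n) = 96T(n/6) + O(n^2): log_6(96) = 2.5474. This is Case 1 of the Master Theorem (c < log_b(a), work dominated by leaves), giving O(n^(log_6 96)).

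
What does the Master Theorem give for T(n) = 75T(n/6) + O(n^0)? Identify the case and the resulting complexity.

Master Theorem for T(n) = 75T(n/6) + O(n^0):

a = 75, b = 6, c = 0
log_b(a) = log_6(75) = 2.4096

Case 1: c = 0 < log_6(75) = 2.4096
T(n) = O(n^(log_6 75))

For T(n) = 75T(n/6) + O(n^0): log_6(75) = 2.4096. This is Case 1 of the Master Theorem (c < log_b(a), work dominated by leaves), giving O(n^(log_6 75)).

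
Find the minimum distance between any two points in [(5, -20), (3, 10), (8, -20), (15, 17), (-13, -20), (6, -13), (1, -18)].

Computing all pairwise distances among 7 points:

d((5, -20), (3, 10)) = 30.0666
d((5, -20), (8, -20)) = 3.0 <-- minimum
d((5, -20), (15, 17)) = 38.3275
d((5, -20), (-13, -20)) = 18.0
d((5, -20), (6, -13)) = 7.0711
d((5, -20), (1, -18)) = 4.4721
d((3, 10), (8, -20)) = 30.4138
d((3, 10), (15, 17)) = 13.8924
d((3, 10), (-13, -20)) = 34.0
d((3, 10), (6, -13)) = 23.1948
d((3, 10), (1, -18)) = 28.0713
d((8, -20), (15, 17)) = 37.6563
d((8, -20), (-13, -20)) = 21.0
d((8, -20), (6, -13)) = 7.2801
d((8, -20), (1, -18)) = 7.2801
d((15, 17), (-13, -20)) = 46.4004
d((15, 17), (6, -13)) = 31.3209
d((15, 17), (1, -18)) = 37.6962
d((-13, -20), (6, -13)) = 20.2485
d((-13, -20), (1, -18)) = 14.1421
d((6, -13), (1, -18)) = 7.0711

Closest pair: (5, -20) and (8, -20) with distance 3.0

The closest pair is (5, -20) and (8, -20) with Euclidean distance 3.0. For 7 points, brute-force pairwise comparison is shown above. For large n, the divide-and-conquer algorithm (sort by x, recurse on halves, check the dividing strip) achieves O(n log n).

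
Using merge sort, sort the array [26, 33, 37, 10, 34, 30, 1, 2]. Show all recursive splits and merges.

Merge sort trace:

Split: [26, 33, 37, 10, 34, 30, 1, 2] -> [26, 33, 37, 10] and [34, 30, 1, 2]
  Split: [26, 33, 37, 10] -> [26, 33] and [37, 10]
    Split: [26, 33] -> [26] and [33]
    Merge: [26] + [33] -> [26, 33]
    Split: [37, 10] -> [37] and [10]
    Merge: [37] + [10] -> [10, 37]
  Merge: [26, 33] + [10, 37] -> [10, 26, 33, 37]
  Split: [34, 30, 1, 2] -> [34, 30] and [1, 2]
    Split: [34, 30] -> [34] and [30]
    Merge: [34] + [30] -> [30, 34]
    Split: [1, 2] -> [1] and [2]
    Merge: [1] + [2] -> [1, 2]
  Merge: [30, 34] + [1, 2] -> [1, 2, 30, 34]
Merge: [10, 26, 33, 37] + [1, 2, 30, 34] -> [1, 2, 10, 26, 30, 33, 34, 37]

Final sorted array: [1, 2, 10, 26, 30, 33, 34, 37]

The merge sort proceeds by recursively splitting the array and merging sorted halves.
After all merges, the sorted array is [1, 2, 10, 26, 30, 33, 34, 37].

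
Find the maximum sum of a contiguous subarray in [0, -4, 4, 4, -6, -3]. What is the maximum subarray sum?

Using Kadane's algorithm on [0, -4, 4, 4, -6, -3]:

Scanning through the array:
Position 1 (value -4): max_ending_here = -4, max_so_far = 0
Position 2 (value 4): max_ending_here = 4, max_so_far = 4
Position 3 (value 4): max_ending_here = 8, max_so_far = 8
Position 4 (value -6): max_ending_here = 2, max_so_far = 8
Position 5 (value -3): max_ending_here = -1, max_so_far = 8

Maximum subarray: [4, 4]
Maximum sum: 8

The maximum subarray is [4, 4] with sum 8. This subarray runs from index 2 to index 3.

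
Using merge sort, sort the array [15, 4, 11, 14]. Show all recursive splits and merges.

Merge sort trace:

Split: [15, 4, 11, 14] -> [15, 4] and [11, 14]
  Split: [15, 4] -> [15] and [4]
  Merge: [15] + [4] -> [4, 15]
  Split: [11, 14] -> [11] and [14]
  Merge: [11] + [14] -> [11, 14]
Merge: [4, 15] + [11, 14] -> [4, 11, 14, 15]

Final sorted array: [4, 11, 14, 15]

The merge sort proceeds by recursively splitting the array and merging sorted halves.
After all merges, the sorted array is [4, 11, 14, 15].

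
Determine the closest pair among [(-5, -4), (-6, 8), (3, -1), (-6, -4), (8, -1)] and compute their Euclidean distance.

Computing all pairwise distances among 5 points:

d((-5, -4), (-6, 8)) = 12.0416
d((-5, -4), (3, -1)) = 8.544
d((-5, -4), (-6, -4)) = 1.0 <-- minimum
d((-5, -4), (8, -1)) = 13.3417
d((-6, 8), (3, -1)) = 12.7279
d((-6, 8), (-6, -4)) = 12.0
d((-6, 8), (8, -1)) = 16.6433
d((3, -1), (-6, -4)) = 9.4868
d((3, -1), (8, -1)) = 5.0
d((-6, -4), (8, -1)) = 14.3178

Closest pair: (-5, -4) and (-6, -4) with distance 1.0

The closest pair is (-5, -4) and (-6, -4) with Euclidean distance 1.0. For 5 points, brute-force pairwise comparison is shown above. For large n, the divide-and-conquer algorithm (sort by x, recurse on halves, check the dividing strip) achieves O(n log n).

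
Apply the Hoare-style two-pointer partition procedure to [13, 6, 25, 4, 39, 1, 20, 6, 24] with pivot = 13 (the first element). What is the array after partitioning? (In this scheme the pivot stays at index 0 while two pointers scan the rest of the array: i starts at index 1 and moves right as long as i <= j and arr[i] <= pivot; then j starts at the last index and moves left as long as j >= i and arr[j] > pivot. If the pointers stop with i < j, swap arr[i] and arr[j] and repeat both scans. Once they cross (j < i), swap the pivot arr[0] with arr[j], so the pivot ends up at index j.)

Hoare-style two-pointer partition with pivot = 13:

Initial array: [13, 6, 25, 4, 39, 1, 20, 6, 24]

Pointers start at i = 1, j = 8.
i stops at index 2 (arr[2]=25 > 13), j stops at index 7 (arr[7]=6 <= 13): swap arr[2] and arr[7], array becomes [13, 6, 6, 4, 39, 1, 20, 25, 24]
i stops at index 4 (arr[4]=39 > 13), j stops at index 5 (arr[5]=1 <= 13): swap arr[4] and arr[5], array becomes [13, 6, 6, 4, 1, 39, 20, 25, 24]
i ends at 5, j ends at 4: the pointers have crossed (j < i), so scanning stops.

Swap pivot arr[0] with arr[4] to place pivot at position 4: [1, 6, 6, 4, 13, 39, 20, 25, 24]
Pivot position: 4

After partitioning with pivot 13, the array becomes [1, 6, 6, 4, 13, 39, 20, 25, 24]. The pivot is placed at index 4. All elements to the left of the pivot are <= 13, and all elements to the right are > 13.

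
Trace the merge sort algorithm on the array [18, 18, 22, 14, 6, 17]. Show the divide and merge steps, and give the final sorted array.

Merge sort trace:

Split: [18, 18, 22, 14, 6, 17] -> [18, 18, 22] and [14, 6, 17]
  Split: [18, 18, 22] -> [18] and [18, 22]
    Split: [18, 22] -> [18] and [22]
    Merge: [18] + [22] -> [18, 22]
  Merge: [18] + [18, 22] -> [18, 18, 22]
  Split: [14, 6, 17] -> [14] and [6, 17]
    Split: [6, 17] -> [6] and [17]
    Merge: [6] + [17] -> [6, 17]
  Merge: [14] + [6, 17] -> [6, 14, 17]
Merge: [18, 18, 22] + [6, 14, 17] -> [6, 14, 17, 18, 18, 22]

Final sorted array: [6, 14, 17, 18, 18, 22]

The merge sort proceeds by recursively splitting the array and merging sorted halves.
After all merges, the sorted array is [6, 14, 17, 18, 18, 22].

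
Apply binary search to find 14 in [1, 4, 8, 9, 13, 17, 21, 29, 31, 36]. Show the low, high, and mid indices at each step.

Binary search for 14 in [1, 4, 8, 9, 13, 17, 21, 29, 31, 36]:

lo=0, hi=9, mid=4, arr[mid]=13 -> 13 < 14, search right half
lo=5, hi=9, mid=7, arr[mid]=29 -> 29 > 14, search left half
lo=5, hi=6, mid=5, arr[mid]=17 -> 17 > 14, search left half
lo=5 > hi=4, target 14 not found

Binary search determines that 14 is not in the array after 3 comparisons. The search space was exhausted without finding the target.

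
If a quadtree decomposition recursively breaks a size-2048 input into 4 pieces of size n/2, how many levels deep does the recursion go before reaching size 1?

For divide and conquer with division factor 2:

Problem sizes at each level:
Level 0: 2048
Level 1: 1024
Level 2: 512
Level 3: 256
Level 4: 128
Level 5: 64
Level 6: 32
Level 7: 16
Level 8: 8
Level 9: 4
Level 10: 2
Level 11: 1

The root is level 0 and the size-1 base case is level 11 (the tree spans levels 0 through 11, i.e. 12 levels counting the root), so the depth is the number of divisions: log_2(2048) = 11

The recursion tree depth is log_2(2048) = 11. At each level, the problem size is divided by 2, so it takes 11 divisions to reduce to a base case of size 1. The algorithm makes 4 recursive calls at each level.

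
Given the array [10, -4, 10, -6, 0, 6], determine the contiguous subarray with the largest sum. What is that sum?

Using Kadane's algorithm on [10, -4, 10, -6, 0, 6]:

Scanning through the array:
Position 1 (value -4): max_ending_here = 6, max_so_far = 10
Position 2 (value 10): max_ending_here = 16, max_so_far = 16
Position 3 (value -6): max_ending_here = 10, max_so_far = 16
Position 4 (value 0): max_ending_here = 10, max_so_far = 16
Position 5 (value 6): max_ending_here = 16, max_so_far = 16

Maximum subarray: [10, -4, 10]
Maximum sum: 16

The maximum subarray is [10, -4, 10] with sum 16. This subarray runs from index 0 to index 2.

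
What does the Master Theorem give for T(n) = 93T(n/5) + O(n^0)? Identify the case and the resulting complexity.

Master Theorem for T(n) = 93T(n/5) + O(n^0):

a = 93, b = 5, c = 0
log_b(a) = log_5(93) = 2.8163

Case 1: c = 0 < log_5(93) = 2.8163
T(n) = O(n^(log_5 93))

For T(n) = 93T(n/5) + O(n^0): log_5(93) = 2.8163. This is Case 1 of the Master Theorem (c < log_b(a), work dominated by leaves), giving O(n^(log_5 93)).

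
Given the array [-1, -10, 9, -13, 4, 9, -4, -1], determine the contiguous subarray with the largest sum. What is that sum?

Using Kadane's algorithm on [-1, -10, 9, -13, 4, 9, -4, -1]:

Scanning through the array:
Position 1 (value -10): max_ending_here = -10, max_so_far = -1
Position 2 (value 9): max_ending_here = 9, max_so_far = 9
Position 3 (value -13): max_ending_here = -4, max_so_far = 9
Position 4 (value 4): max_ending_here = 4, max_so_far = 9
Position 5 (value 9): max_ending_here = 13, max_so_far = 13
Position 6 (value -4): max_ending_here = 9, max_so_far = 13
Position 7 (value -1): max_ending_here = 8, max_so_far = 13

Maximum subarray: [4, 9]
Maximum sum: 13

The maximum subarray is [4, 9] with sum 13. This subarray runs from index 4 to index 5.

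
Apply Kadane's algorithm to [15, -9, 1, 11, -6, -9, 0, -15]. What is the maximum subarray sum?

Using Kadane's algorithm on [15, -9, 1, 11, -6, -9, 0, -15]:

Scanning through the array:
Position 1 (value -9): max_ending_here = 6, max_so_far = 15
Position 2 (value 1): max_ending_here = 7, max_so_far = 15
Position 3 (value 11): max_ending_here = 18, max_so_far = 18
Position 4 (value -6): max_ending_here = 12, max_so_far = 18
Position 5 (value -9): max_ending_here = 3, max_so_far = 18
Position 6 (value 0): max_ending_here = 3, max_so_far = 18
Position 7 (value -15): max_ending_here = -12, max_so_far = 18

Maximum subarray: [15, -9, 1, 11]
Maximum sum: 18

The maximum subarray is [15, -9, 1, 11] with sum 18. This subarray runs from index 0 to index 3.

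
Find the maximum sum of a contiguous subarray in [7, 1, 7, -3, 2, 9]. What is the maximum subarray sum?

Using Kadane's algorithm on [7, 1, 7, -3, 2, 9]:

Scanning through the array:
Position 1 (value 1): max_ending_here = 8, max_so_far = 8
Position 2 (value 7): max_ending_here = 15, max_so_far = 15
Position 3 (value -3): max_ending_here = 12, max_so_far = 15
Position 4 (value 2): max_ending_here = 14, max_so_far = 15
Position 5 (value 9): max_ending_here = 23, max_so_far = 23

Maximum subarray: [7, 1, 7, -3, 2, 9]
Maximum sum: 23

The maximum subarray is [7, 1, 7, -3, 2, 9] with sum 23. This subarray runs from index 0 to index 5.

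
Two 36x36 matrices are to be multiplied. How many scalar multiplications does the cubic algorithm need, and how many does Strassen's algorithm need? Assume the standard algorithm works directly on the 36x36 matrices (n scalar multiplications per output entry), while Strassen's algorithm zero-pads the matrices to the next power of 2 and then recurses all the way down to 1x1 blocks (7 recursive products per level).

Matrix multiplication for 36x36 matrices:

Strassen's algorithm requires power-of-2 dimensions. Pad 36x36 to 64x64 (next power of 2).

Standard algorithm: 36^3 = 46656 multiplications
Strassen's algorithm: 7^(log2(64)) = 7^6 = 117649 multiplications
Difference: 46656 - 117649 = -70993 (Strassen uses MORE here due to padding overhead — for small or just-over-power-of-2 n, padding can outweigh the per-level savings)

Standard: 46656 multiplications (36^3). Strassen: 117649 multiplications (7^6, after padding to 64x64). Strassen reduces 8 recursive multiplications to 7 at each level.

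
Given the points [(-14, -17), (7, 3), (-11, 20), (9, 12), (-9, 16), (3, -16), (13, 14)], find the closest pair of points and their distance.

Computing all pairwise distances among 7 points:

d((-14, -17), (7, 3)) = 29.0
d((-14, -17), (-11, 20)) = 37.1214
d((-14, -17), (9, 12)) = 37.0135
d((-14, -17), (-9, 16)) = 33.3766
d((-14, -17), (3, -16)) = 17.0294
d((-14, -17), (13, 14)) = 41.1096
d((7, 3), (-11, 20)) = 24.7588
d((7, 3), (9, 12)) = 9.2195
d((7, 3), (-9, 16)) = 20.6155
d((7, 3), (3, -16)) = 19.4165
d((7, 3), (13, 14)) = 12.53
d((-11, 20), (9, 12)) = 21.5407
d((-11, 20), (-9, 16)) = 4.4721 <-- minimum
d((-11, 20), (3, -16)) = 38.6264
d((-11, 20), (13, 14)) = 24.7386
d((9, 12), (-9, 16)) = 18.4391
d((9, 12), (3, -16)) = 28.6356
d((9, 12), (13, 14)) = 4.4721 <-- minimum
d((-9, 16), (3, -16)) = 34.176
d((-9, 16), (13, 14)) = 22.0907
d((3, -16), (13, 14)) = 31.6228

Minimum distance: 4.4721 (tie among 2 pairs: (-11, 20) and (-9, 16); (9, 12) and (13, 14))

The minimum Euclidean distance is 4.4721. There is a tie: 2 pairs achieve this minimum — (-11, 20) and (-9, 16); (9, 12) and (13, 14). Any of these is a valid closest pair. For 7 points, brute-force pairwise comparison is shown above. For large n, the divide-and-conquer algorithm (sort by x, recurse on halves, check the dividing strip) achieves O(n log n).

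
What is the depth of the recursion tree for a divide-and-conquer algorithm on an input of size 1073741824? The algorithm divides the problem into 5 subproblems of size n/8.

For divide and conquer with division factor 8:

Problem sizes at each level:
Level 0: 1073741824
Level 1: 134217728
Level 2: 16777216
Level 3: 2097152
Level 4: 262144
Level 5: 32768
Level 6: 4096
Level 7: 512
Level 8: 64
Level 9: 8
Level 10: 1

The root is level 0 and the size-1 base case is level 10 (the tree spans levels 0 through 10, i.e. 11 levels counting the root), so the depth is the number of divisions: log_8(1073741824) = 10

The recursion tree depth is log_8(1073741824) = 10. At each level, the problem size is divided by 8, so it takes 10 divisions to reduce to a base case of size 1. The algorithm makes 5 recursive calls at each level.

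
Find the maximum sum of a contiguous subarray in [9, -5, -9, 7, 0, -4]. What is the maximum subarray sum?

Using Kadane's algorithm on [9, -5, -9, 7, 0, -4]:

Scanning through the array:
Position 1 (value -5): max_ending_here = 4, max_so_far = 9
Position 2 (value -9): max_ending_here = -5, max_so_far = 9
Position 3 (value 7): max_ending_here = 7, max_so_far = 9
Position 4 (value 0): max_ending_here = 7, max_so_far = 9
Position 5 (value -4): max_ending_here = 3, max_so_far = 9

Maximum subarray: [9]
Maximum sum: 9

The maximum subarray is [9] with sum 9. This subarray runs from index 0 to index 0.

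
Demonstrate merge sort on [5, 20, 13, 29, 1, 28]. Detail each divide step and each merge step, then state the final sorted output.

Merge sort trace:

Split: [5, 20, 13, 29, 1, 28] -> [5, 20, 13] and [29, 1, 28]
  Split: [5, 20, 13] -> [5] and [20, 13]
    Split: [20, 13] -> [20] and [13]
    Merge: [20] + [13] -> [13, 20]
  Merge: [5] + [13, 20] -> [5, 13, 20]
  Split: [29, 1, 28] -> [29] and [1, 28]
    Split: [1, 28] -> [1] and [28]
    Merge: [1] + [28] -> [1, 28]
  Merge: [29] + [1, 28] -> [1, 28, 29]
Merge: [5, 13, 20] + [1, 28, 29] -> [1, 5, 13, 20, 28, 29]

Final sorted array: [1, 5, 13, 20, 28, 29]

The merge sort proceeds by recursively splitting the array and merging sorted halves.
After all merges, the sorted array is [1, 5, 13, 20, 28, 29].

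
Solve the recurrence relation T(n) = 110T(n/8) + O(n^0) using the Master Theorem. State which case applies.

Master Theorem for T(n) = 110T(n/8) + O(n^0):

a = 110, b = 8, c = 0
log_b(a) = log_8(110) = 2.2605

Case 1: c = 0 < log_8(110) = 2.2605
T(n) = O(n^(log_8 110))

For T(n) = 110T(n/8) + O(n^0): log_8(110) = 2.2605. This is Case 1 of the Master Theorem (c < log_b(a), work dominated by leaves), giving O(n^(log_8 110)).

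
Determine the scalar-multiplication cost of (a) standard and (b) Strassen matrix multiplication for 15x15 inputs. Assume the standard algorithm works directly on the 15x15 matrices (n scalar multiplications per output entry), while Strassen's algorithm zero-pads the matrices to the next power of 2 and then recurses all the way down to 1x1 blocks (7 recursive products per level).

Matrix multiplication for 15x15 matrices:

Strassen's algorithm requires power-of-2 dimensions. Pad 15x15 to 16x16 (next power of 2).

Standard algorithm: 15^3 = 3375 multiplications
Strassen's algorithm: 7^(log2(16)) = 7^4 = 2401 multiplications
Savings: 3375 - 2401 = 974 multiplications

Standard: 3375 multiplications (15^3). Strassen: 2401 multiplications (7^4, after padding to 16x16). Strassen reduces 8 recursive multiplications to 7 at each level.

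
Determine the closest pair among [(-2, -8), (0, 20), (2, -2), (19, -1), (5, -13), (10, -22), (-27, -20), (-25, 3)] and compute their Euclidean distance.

Computing all pairwise distances among 8 points:

d((-2, -8), (0, 20)) = 28.0713
d((-2, -8), (2, -2)) = 7.2111 <-- minimum
d((-2, -8), (19, -1)) = 22.1359
d((-2, -8), (5, -13)) = 8.6023
d((-2, -8), (10, -22)) = 18.4391
d((-2, -8), (-27, -20)) = 27.7308
d((-2, -8), (-25, 3)) = 25.4951
d((0, 20), (2, -2)) = 22.0907
d((0, 20), (19, -1)) = 28.3196
d((0, 20), (5, -13)) = 33.3766
d((0, 20), (10, -22)) = 43.1741
d((0, 20), (-27, -20)) = 48.2597
d((0, 20), (-25, 3)) = 30.2324
d((2, -2), (19, -1)) = 17.0294
d((2, -2), (5, -13)) = 11.4018
d((2, -2), (10, -22)) = 21.5407
d((2, -2), (-27, -20)) = 34.1321
d((2, -2), (-25, 3)) = 27.4591
d((19, -1), (5, -13)) = 18.4391
d((19, -1), (10, -22)) = 22.8473
d((19, -1), (-27, -20)) = 49.7695
d((19, -1), (-25, 3)) = 44.1814
d((5, -13), (10, -22)) = 10.2956
d((5, -13), (-27, -20)) = 32.7567
d((5, -13), (-25, 3)) = 34.0
d((10, -22), (-27, -20)) = 37.054
d((10, -22), (-25, 3)) = 43.0116
d((-27, -20), (-25, 3)) = 23.0868

Closest pair: (-2, -8) and (2, -2) with distance 7.2111

The closest pair is (-2, -8) and (2, -2) with Euclidean distance 7.2111. For 8 points, brute-force pairwise comparison is shown above. For large n, the divide-and-conquer algorithm (sort by x, recurse on halves, check the dividing strip) achieves O(n log n).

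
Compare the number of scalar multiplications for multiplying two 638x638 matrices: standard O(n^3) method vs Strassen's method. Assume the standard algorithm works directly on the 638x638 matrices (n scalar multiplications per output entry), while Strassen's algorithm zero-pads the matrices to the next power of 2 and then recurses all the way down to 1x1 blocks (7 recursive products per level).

Matrix multiplication for 638x638 matrices:

Strassen's algorithm requires power-of-2 dimensions. Pad 638x638 to 1024x1024 (next power of 2).

Standard algorithm: 638^3 = 259694072 multiplications
Strassen's algorithm: 7^(log2(1024)) = 7^10 = 282475249 multiplications
Difference: 259694072 - 282475249 = -22781177 (Strassen uses MORE here due to padding overhead — for small or just-over-power-of-2 n, padding can outweigh the per-level savings)

Standard: 259694072 multiplications (638^3). Strassen: 282475249 multiplications (7^10, after padding to 1024x1024). Strassen reduces 8 recursive multiplications to 7 at each level.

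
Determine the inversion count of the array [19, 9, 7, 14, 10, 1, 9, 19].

Finding inversions in [19, 9, 7, 14, 10, 1, 9, 19]:

(0, 1): arr[0]=19 > arr[1]=9
(0, 2): arr[0]=19 > arr[2]=7
(0, 3): arr[0]=19 > arr[3]=14
(0, 4): arr[0]=19 > arr[4]=10
(0, 5): arr[0]=19 > arr[5]=1
(0, 6): arr[0]=19 > arr[6]=9
(1, 2): arr[1]=9 > arr[2]=7
(1, 5): arr[1]=9 > arr[5]=1
(2, 5): arr[2]=7 > arr[5]=1
(3, 4): arr[3]=14 > arr[4]=10
(3, 5): arr[3]=14 > arr[5]=1
(3, 6): arr[3]=14 > arr[6]=9
(4, 5): arr[4]=10 > arr[5]=1
(4, 6): arr[4]=10 > arr[6]=9

Total inversions: 14

The array has 14 inversion(s): (0,1), (0,2), (0,3), (0,4), (0,5), (0,6), (1,2), (1,5), (2,5), (3,4), (3,5), (3,6), (4,5), (4,6). Each pair (i,j) satisfies i < j and arr[i] > arr[j].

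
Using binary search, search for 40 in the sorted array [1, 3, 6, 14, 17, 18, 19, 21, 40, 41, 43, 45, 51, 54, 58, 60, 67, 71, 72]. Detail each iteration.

Binary search for 40 in [1, 3, 6, 14, 17, 18, 19, 21, 40, 41, 43, 45, 51, 54, 58, 60, 67, 71, 72]:

lo=0, hi=18, mid=9, arr[mid]=41 -> 41 > 40, search left half
lo=0, hi=8, mid=4, arr[mid]=17 -> 17 < 40, search right half
lo=5, hi=8, mid=6, arr[mid]=19 -> 19 < 40, search right half
lo=7, hi=8, mid=7, arr[mid]=21 -> 21 < 40, search right half
lo=8, hi=8, mid=8, arr[mid]=40 -> Found target at index 8!

Binary search finds 40 at index 8 after 5 comparisons. The search repeatedly halves the search space by comparing with the middle element.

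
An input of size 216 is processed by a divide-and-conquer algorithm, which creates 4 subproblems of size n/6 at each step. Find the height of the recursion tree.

For divide and conquer with division factor 6:

Problem sizes at each level:
Level 0: 216
Level 1: 36
Level 2: 6
Level 3: 1

The root is level 0 and the size-1 base case is level 3 (the tree spans levels 0 through 3, i.e. 4 levels counting the root), so the depth is the number of divisions: log_6(216) = 3

The recursion tree depth is log_6(216) = 3. At each level, the problem size is divided by 6, so it takes 3 divisions to reduce to a base case of size 1. The algorithm makes 4 recursive calls at each level.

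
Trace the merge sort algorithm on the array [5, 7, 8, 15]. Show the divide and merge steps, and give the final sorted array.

Merge sort trace:

Split: [5, 7, 8, 15] -> [5, 7] and [8, 15]
  Split: [5, 7] -> [5] and [7]
  Merge: [5] + [7] -> [5, 7]
  Split: [8, 15] -> [8] and [15]
  Merge: [8] + [15] -> [8, 15]
Merge: [5, 7] + [8, 15] -> [5, 7, 8, 15]

Final sorted array: [5, 7, 8, 15]

The merge sort proceeds by recursively splitting the array and merging sorted halves.
After all merges, the sorted array is [5, 7, 8, 15].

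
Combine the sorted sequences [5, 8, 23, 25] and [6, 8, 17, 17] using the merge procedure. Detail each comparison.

Merging process:

Compare 5 vs 6: take 5 from left. Merged: [5]
Compare 8 vs 6: take 6 from right. Merged: [5, 6]
Compare 8 vs 8: take 8 from left. Merged: [5, 6, 8]
Compare 23 vs 8: take 8 from right. Merged: [5, 6, 8, 8]
Compare 23 vs 17: take 17 from right. Merged: [5, 6, 8, 8, 17]
Compare 23 vs 17: take 17 from right. Merged: [5, 6, 8, 8, 17, 17]
Append remaining from left: [23, 25]. Merged: [5, 6, 8, 8, 17, 17, 23, 25]

Final merged array: [5, 6, 8, 8, 17, 17, 23, 25]
Total comparisons: 6

The merged array is [5, 6, 8, 8, 17, 17, 23, 25], requiring 6 comparisons. The merge step runs in O(n) time where n is the total number of elements.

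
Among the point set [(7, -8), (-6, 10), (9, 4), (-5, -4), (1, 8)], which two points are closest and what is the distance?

Computing all pairwise distances among 5 points:

d((7, -8), (-6, 10)) = 22.2036
d((7, -8), (9, 4)) = 12.1655
d((7, -8), (-5, -4)) = 12.6491
d((7, -8), (1, 8)) = 17.088
d((-6, 10), (9, 4)) = 16.1555
d((-6, 10), (-5, -4)) = 14.0357
d((-6, 10), (1, 8)) = 7.2801 <-- minimum
d((9, 4), (-5, -4)) = 16.1245
d((9, 4), (1, 8)) = 8.9443
d((-5, -4), (1, 8)) = 13.4164

Closest pair: (-6, 10) and (1, 8) with distance 7.2801

The closest pair is (-6, 10) and (1, 8) with Euclidean distance 7.2801. For 5 points, brute-force pairwise comparison is shown above. For large n, the divide-and-conquer algorithm (sort by x, recurse on halves, check the dividing strip) achieves O(n log n).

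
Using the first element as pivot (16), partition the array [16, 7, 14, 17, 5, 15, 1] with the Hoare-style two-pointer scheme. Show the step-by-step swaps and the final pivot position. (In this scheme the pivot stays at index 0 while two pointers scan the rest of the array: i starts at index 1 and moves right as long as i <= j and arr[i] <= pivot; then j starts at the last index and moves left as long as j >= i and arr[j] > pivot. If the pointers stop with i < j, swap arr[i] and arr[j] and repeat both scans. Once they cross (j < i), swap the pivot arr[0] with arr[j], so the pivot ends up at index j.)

Hoare-style two-pointer partition with pivot = 16:

Initial array: [16, 7, 14, 17, 5, 15, 1]

Pointers start at i = 1, j = 6.
i stops at index 3 (arr[3]=17 > 16), j stops at index 6 (arr[6]=1 <= 16): swap arr[3] and arr[6], array becomes [16, 7, 14, 1, 5, 15, 17]
i ends at 6, j ends at 5: the pointers have crossed (j < i), so scanning stops.

Swap pivot arr[0] with arr[5] to place pivot at position 5: [15, 7, 14, 1, 5, 16, 17]
Pivot position: 5

After partitioning with pivot 16, the array becomes [15, 7, 14, 1, 5, 16, 17]. The pivot is placed at index 5. All elements to the left of the pivot are <= 16, and all elements to the right are > 16.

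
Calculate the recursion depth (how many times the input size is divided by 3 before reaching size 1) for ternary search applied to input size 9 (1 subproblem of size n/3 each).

For divide and conquer with division factor 3:

Problem sizes at each level:
Level 0: 9
Level 1: 3
Level 2: 1

The root is level 0 and the size-1 base case is level 2 (the tree spans levels 0 through 2, i.e. 3 levels counting the root), so the depth is the number of divisions: log_3(9) = 2

The recursion tree depth is log_3(9) = 2. At each level, the problem size is divided by 3, so it takes 2 divisions to reduce to a base case of size 1. The algorithm makes 1 recursive call at each level.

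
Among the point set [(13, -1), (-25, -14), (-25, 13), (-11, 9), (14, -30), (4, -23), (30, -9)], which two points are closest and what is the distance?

Computing all pairwise distances among 7 points:

d((13, -1), (-25, -14)) = 40.1622
d((13, -1), (-25, 13)) = 40.4969
d((13, -1), (-11, 9)) = 26.0
d((13, -1), (14, -30)) = 29.0172
d((13, -1), (4, -23)) = 23.7697
d((13, -1), (30, -9)) = 18.7883
d((-25, -14), (-25, 13)) = 27.0
d((-25, -14), (-11, 9)) = 26.9258
d((-25, -14), (14, -30)) = 42.1545
d((-25, -14), (4, -23)) = 30.3645
d((-25, -14), (30, -9)) = 55.2268
d((-25, 13), (-11, 9)) = 14.5602
d((-25, 13), (14, -30)) = 58.0517
d((-25, 13), (4, -23)) = 46.2277
d((-25, 13), (30, -9)) = 59.2368
d((-11, 9), (14, -30)) = 46.3249
d((-11, 9), (4, -23)) = 35.3412
d((-11, 9), (30, -9)) = 44.7772
d((14, -30), (4, -23)) = 12.2066 <-- minimum
d((14, -30), (30, -9)) = 26.4008
d((4, -23), (30, -9)) = 29.5296

Closest pair: (14, -30) and (4, -23) with distance 12.2066

The closest pair is (14, -30) and (4, -23) with Euclidean distance 12.2066. For 7 points, brute-force pairwise comparison is shown above. For large n, the divide-and-conquer algorithm (sort by x, recurse on halves, check the dividing strip) achieves O(n log n).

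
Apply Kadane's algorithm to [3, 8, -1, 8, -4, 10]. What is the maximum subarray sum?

Using Kadane's algorithm on [3, 8, -1, 8, -4, 10]:

Scanning through the array:
Position 1 (value 8): max_ending_here = 11, max_so_far = 11
Position 2 (value -1): max_ending_here = 10, max_so_far = 11
Position 3 (value 8): max_ending_here = 18, max_so_far = 18
Position 4 (value -4): max_ending_here = 14, max_so_far = 18
Position 5 (value 10): max_ending_here = 24, max_so_far = 24

Maximum subarray: [3, 8, -1, 8, -4, 10]
Maximum sum: 24

The maximum subarray is [3, 8, -1, 8, -4, 10] with sum 24. This subarray runs from index 0 to index 5.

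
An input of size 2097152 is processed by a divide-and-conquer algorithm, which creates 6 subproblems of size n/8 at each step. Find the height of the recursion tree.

For divide and conquer with division factor 8:

Problem sizes at each level:
Level 0: 2097152
Level 1: 262144
Level 2: 32768
Level 3: 4096
Level 4: 512
Level 5: 64
Level 6: 8
Level 7: 1

The root is level 0 and the size-1 base case is level 7 (the tree spans levels 0 through 7, i.e. 8 levels counting the root), so the depth is the number of divisions: log_8(2097152) = 7

The recursion tree depth is log_8(2097152) = 7. At each level, the problem size is divided by 8, so it takes 7 divisions to reduce to a base case of size 1. The algorithm makes 6 recursive calls at each level.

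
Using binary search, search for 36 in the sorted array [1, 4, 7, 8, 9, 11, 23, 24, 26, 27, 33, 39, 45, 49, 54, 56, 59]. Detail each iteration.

Binary search for 36 in [1, 4, 7, 8, 9, 11, 23, 24, 26, 27, 33, 39, 45, 49, 54, 56, 59]:

lo=0, hi=16, mid=8, arr[mid]=26 -> 26 < 36, search right half
lo=9, hi=16, mid=12, arr[mid]=45 -> 45 > 36, search left half
lo=9, hi=11, mid=10, arr[mid]=33 -> 33 < 36, search right half
lo=11, hi=11, mid=11, arr[mid]=39 -> 39 > 36, search left half
lo=11 > hi=10, target 36 not found

Binary search determines that 36 is not in the array after 4 comparisons. The search space was exhausted without finding the target.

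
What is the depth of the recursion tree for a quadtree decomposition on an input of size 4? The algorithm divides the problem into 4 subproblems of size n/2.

For divide and conquer with division factor 2:

Problem sizes at each level:
Level 0: 4
Level 1: 2
Level 2: 1

The root is level 0 and the size-1 base case is level 2 (the tree spans levels 0 through 2, i.e. 3 levels counting the root), so the depth is the number of divisions: log_2(4) = 2

The recursion tree depth is log_2(4) = 2. At each level, the problem size is divided by 2, so it takes 2 divisions to reduce to a base case of size 1. The algorithm makes 4 recursive calls at each level.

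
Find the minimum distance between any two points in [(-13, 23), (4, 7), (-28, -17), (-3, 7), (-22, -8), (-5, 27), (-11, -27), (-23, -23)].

Computing all pairwise distances among 8 points:

d((-13, 23), (4, 7)) = 23.3452
d((-13, 23), (-28, -17)) = 42.72
d((-13, 23), (-3, 7)) = 18.868
d((-13, 23), (-22, -8)) = 32.28
d((-13, 23), (-5, 27)) = 8.9443
d((-13, 23), (-11, -27)) = 50.04
d((-13, 23), (-23, -23)) = 47.0744
d((4, 7), (-28, -17)) = 40.0
d((4, 7), (-3, 7)) = 7.0 <-- minimum
d((4, 7), (-22, -8)) = 30.0167
d((4, 7), (-5, 27)) = 21.9317
d((4, 7), (-11, -27)) = 37.1618
d((4, 7), (-23, -23)) = 40.3609
d((-28, -17), (-3, 7)) = 34.6554
d((-28, -17), (-22, -8)) = 10.8167
d((-28, -17), (-5, 27)) = 49.6488
d((-28, -17), (-11, -27)) = 19.7231
d((-28, -17), (-23, -23)) = 7.8102
d((-3, 7), (-22, -8)) = 24.2074
d((-3, 7), (-5, 27)) = 20.0998
d((-3, 7), (-11, -27)) = 34.9285
d((-3, 7), (-23, -23)) = 36.0555
d((-22, -8), (-5, 27)) = 38.9102
d((-22, -8), (-11, -27)) = 21.9545
d((-22, -8), (-23, -23)) = 15.0333
d((-5, 27), (-11, -27)) = 54.3323
d((-5, 27), (-23, -23)) = 53.1413
d((-11, -27), (-23, -23)) = 12.6491

Closest pair: (4, 7) and (-3, 7) with distance 7.0

The closest pair is (4, 7) and (-3, 7) with Euclidean distance 7.0. For 8 points, brute-force pairwise comparison is shown above. For large n, the divide-and-conquer algorithm (sort by x, recurse on halves, check the dividing strip) achieves O(n log n).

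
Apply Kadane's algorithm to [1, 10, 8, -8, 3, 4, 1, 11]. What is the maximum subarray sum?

Using Kadane's algorithm on [1, 10, 8, -8, 3, 4, 1, 11]:

Scanning through the array:
Position 1 (value 10): max_ending_here = 11, max_so_far = 11
Position 2 (value 8): max_ending_here = 19, max_so_far = 19
Position 3 (value -8): max_ending_here = 11, max_so_far = 19
Position 4 (value 3): max_ending_here = 14, max_so_far = 19
Position 5 (value 4): max_ending_here = 18, max_so_far = 19
Position 6 (value 1): max_ending_here = 19, max_so_far = 19
Position 7 (value 11): max_ending_here = 30, max_so_far = 30

Maximum subarray: [1, 10, 8, -8, 3, 4, 1, 11]
Maximum sum: 30

The maximum subarray is [1, 10, 8, -8, 3, 4, 1, 11] with sum 30. This subarray runs from index 0 to index 7.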